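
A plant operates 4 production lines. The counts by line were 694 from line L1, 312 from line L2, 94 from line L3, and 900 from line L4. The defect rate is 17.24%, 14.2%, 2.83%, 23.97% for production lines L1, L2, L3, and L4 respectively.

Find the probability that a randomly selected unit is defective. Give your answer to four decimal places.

P(D) ≈ 0.1912

Total: 694 + 312 + 94 + 900 = 2000.
P(L1) = 694/2000 = 0.347. P(L2) = 312/2000 = 0.156. P(L3) = 94/2000 = 0.047. P(L4) = 900/2000 = 0.45.
P(D) = P(D|L1)·P(L1) + P(D|L2)·P(L2) + P(D|L3)·P(L3) + P(D|L4)·P(L4)
      = 0.1724·0.347 + 0.142·0.156 + 0.0283·0.047 + 0.2397·0.45
      = 0.0598228 + 0.022152 + 0.0013301 + 0.107865 = 0.1911699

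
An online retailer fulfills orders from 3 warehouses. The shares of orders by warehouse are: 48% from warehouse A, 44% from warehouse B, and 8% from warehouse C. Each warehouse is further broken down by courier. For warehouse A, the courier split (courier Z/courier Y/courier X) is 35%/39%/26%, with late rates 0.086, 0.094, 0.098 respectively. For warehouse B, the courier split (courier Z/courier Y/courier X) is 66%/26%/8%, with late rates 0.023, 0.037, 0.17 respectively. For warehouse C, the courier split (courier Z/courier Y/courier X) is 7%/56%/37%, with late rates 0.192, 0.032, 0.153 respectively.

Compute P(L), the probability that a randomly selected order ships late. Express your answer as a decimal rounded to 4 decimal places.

0.0682

P(L|A) = 0.35·0.086 + 0.39·0.094 + 0.26·0.098 = 0.0301 + 0.03666 + 0.02548 = 0.09224
P(L|B) = 0.66·0.023 + 0.26·0.037 + 0.08·0.17 = 0.01518 + 0.00962 + 0.0136 = 0.0384
P(L|C) = 0.07·0.192 + 0.56·0.032 + 0.37·0.153 = 0.01344 + 0.01792 + 0.05661 = 0.08797
By total probability over the outer partition,
P(L) = 0.48·0.09224 + 0.44·0.0384 + 0.08·0.08797
      = 0.0442752 + 0.016896 + 0.0070376 = 0.0682088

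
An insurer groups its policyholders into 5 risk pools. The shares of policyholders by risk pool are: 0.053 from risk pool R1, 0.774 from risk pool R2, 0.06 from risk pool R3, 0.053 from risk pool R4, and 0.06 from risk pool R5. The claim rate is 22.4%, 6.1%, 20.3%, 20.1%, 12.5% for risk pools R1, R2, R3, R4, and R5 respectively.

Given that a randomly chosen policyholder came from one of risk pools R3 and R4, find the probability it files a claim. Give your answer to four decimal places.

0.2021

Let S = {R3, R4}.
P(S) = 0.06 + 0.053 = 0.113.
P(C ∩ S) = 0.203·0.06 + 0.201·0.053 = 0.01218 + 0.010653 = 0.022833.
P(C | S) = 0.022833 / 0.113 = 0.202062…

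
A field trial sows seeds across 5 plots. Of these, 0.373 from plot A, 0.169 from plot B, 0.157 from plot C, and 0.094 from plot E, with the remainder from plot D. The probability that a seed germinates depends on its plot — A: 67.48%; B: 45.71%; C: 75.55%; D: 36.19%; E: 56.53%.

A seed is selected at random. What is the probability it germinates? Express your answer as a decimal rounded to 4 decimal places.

0.5756

P(D) = 1 − (0.373 + 0.169 + 0.157 + 0.094) = 0.207.
Using total probability over the partition,
P(G) = P(G|A)·P(A) + P(G|B)·P(B) + P(G|C)·P(C) + P(G|D)·P(D) + P(G|E)·P(E)
      = 0.6748·0.373 + 0.4571·0.169 + 0.7555·0.157 + 0.3619·0.207 + 0.5653·0.094
      = 0.2517004 + 0.0772499 + 0.1186135 + 0.0749133 + 0.0531382 = 0.5756153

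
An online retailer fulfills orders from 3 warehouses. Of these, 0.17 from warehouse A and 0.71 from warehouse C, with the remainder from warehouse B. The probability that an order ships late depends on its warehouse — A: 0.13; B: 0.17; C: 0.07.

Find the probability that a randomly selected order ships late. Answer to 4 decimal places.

P(L) ≈ 0.0922

P(B) = 1 − (0.17 + 0.71) = 0.12.
Summing over the partition,
P(L) = P(L|A)·P(A) + P(L|B)·P(B) + P(L|C)·P(C)
      = 0.13·0.17 + 0.17·0.12 + 0.07·0.71
      = 0.0221 + 0.0204 + 0.0497 = 0.0922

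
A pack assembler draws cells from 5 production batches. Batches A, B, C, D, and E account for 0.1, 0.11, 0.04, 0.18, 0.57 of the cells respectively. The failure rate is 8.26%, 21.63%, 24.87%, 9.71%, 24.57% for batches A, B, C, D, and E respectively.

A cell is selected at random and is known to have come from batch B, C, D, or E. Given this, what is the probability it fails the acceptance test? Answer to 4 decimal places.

Let S = {B, C, D, E}.
P(S) = 0.11 + 0.04 + 0.18 + 0.57 = 0.9.
P(F ∩ S) = 0.2163·0.11 + 0.2487·0.04 + 0.0971·0.18 + 0.2457·0.57 = 0.023793 + 0.009948 + 0.017478 + 0.140049 = 0.191268.
P(F | S) = 0.191268 / 0.9 = 0.212520…

0.2125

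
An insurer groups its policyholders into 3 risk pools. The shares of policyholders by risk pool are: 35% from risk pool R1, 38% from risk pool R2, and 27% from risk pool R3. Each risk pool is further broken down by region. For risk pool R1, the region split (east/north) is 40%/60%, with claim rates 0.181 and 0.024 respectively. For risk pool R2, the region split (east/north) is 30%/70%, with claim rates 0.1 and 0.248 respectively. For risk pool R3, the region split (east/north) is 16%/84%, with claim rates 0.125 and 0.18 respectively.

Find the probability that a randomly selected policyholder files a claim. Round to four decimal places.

P(C|R1) = 0.4·0.181 + 0.6·0.024 = 0.0724 + 0.0144 = 0.0868
P(C|R2) = 0.3·0.1 + 0.7·0.248 = 0.03 + 0.1736 = 0.2036
P(C|R3) = 0.16·0.125 + 0.84·0.18 = 0.02 + 0.1512 = 0.1712
By total probability over the outer partition,
P(C) = 0.35·0.0868 + 0.38·0.2036 + 0.27·0.1712
      = 0.03038 + 0.077368 + 0.046224 = 0.153972

0.1540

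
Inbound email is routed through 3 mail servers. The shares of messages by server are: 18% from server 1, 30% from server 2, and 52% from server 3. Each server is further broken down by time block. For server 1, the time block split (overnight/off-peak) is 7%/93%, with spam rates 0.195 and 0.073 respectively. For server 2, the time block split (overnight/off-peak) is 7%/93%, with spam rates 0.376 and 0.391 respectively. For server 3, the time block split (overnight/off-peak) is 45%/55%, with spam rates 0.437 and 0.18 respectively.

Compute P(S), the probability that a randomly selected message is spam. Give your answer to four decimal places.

P(S|1) = 0.07·0.195 + 0.93·0.073 = 0.01365 + 0.06789 = 0.08154
P(S|2) = 0.07·0.376 + 0.93·0.391 = 0.02632 + 0.36363 = 0.38995
P(S|3) = 0.45·0.437 + 0.55·0.18 = 0.19665 + 0.099 = 0.29565
Then overall,
P(S) = 0.18·0.08154 + 0.3·0.38995 + 0.52·0.29565
      = 0.0146772 + 0.116985 + 0.153738 = 0.2854002

0.2854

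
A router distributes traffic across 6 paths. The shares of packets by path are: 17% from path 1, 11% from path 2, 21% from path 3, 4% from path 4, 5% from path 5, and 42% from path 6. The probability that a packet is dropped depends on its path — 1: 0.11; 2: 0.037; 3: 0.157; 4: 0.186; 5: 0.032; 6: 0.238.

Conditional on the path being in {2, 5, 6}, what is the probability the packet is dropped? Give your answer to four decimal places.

Let S = {2, 5, 6}.
P(S) = 0.11 + 0.05 + 0.42 = 0.58.
P(L ∩ S) = 0.037·0.11 + 0.032·0.05 + 0.238·0.42 = 0.00407 + 0.0016 + 0.09996 = 0.10563.
P(L | S) = 0.10563 / 0.58 = 0.182121…

P(L|S) ≈ 0.1821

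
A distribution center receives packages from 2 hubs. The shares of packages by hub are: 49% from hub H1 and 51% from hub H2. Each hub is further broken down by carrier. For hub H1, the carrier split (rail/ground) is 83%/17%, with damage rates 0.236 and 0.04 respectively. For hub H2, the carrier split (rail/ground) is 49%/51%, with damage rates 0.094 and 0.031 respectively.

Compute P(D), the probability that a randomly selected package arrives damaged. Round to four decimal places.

P(D|H1) = 0.83·0.236 + 0.17·0.04 = 0.19588 + 0.0068 = 0.20268
P(D|H2) = 0.49·0.094 + 0.51·0.031 = 0.04606 + 0.01581 = 0.06187
By total probability over the outer partition,
P(D) = 0.49·0.20268 + 0.51·0.06187
      = 0.0993132 + 0.0315537 = 0.1308669

P(D) ≈ 0.1309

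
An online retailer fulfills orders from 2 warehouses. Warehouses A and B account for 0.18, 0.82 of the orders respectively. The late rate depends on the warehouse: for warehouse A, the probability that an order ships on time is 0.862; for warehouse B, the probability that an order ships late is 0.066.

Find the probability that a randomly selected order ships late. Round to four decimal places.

0.0790

P(L|A) = 1 − 0.862 = 0.138.
Using total probability over the partition,
P(L) = P(L|A)·P(A) + P(L|B)·P(B)
      = 0.138·0.18 + 0.066·0.82
      = 0.02484 + 0.05412 = 0.07896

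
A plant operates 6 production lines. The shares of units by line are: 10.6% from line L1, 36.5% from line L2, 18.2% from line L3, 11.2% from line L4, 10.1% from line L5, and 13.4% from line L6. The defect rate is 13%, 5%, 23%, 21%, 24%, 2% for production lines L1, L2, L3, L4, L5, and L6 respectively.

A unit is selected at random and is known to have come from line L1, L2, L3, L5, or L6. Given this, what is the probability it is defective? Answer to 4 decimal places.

P(D|S) ≈ 0.1135

Let S = {L1, L2, L3, L5, L6}.
P(S) = 0.106 + 0.365 + 0.182 + 0.101 + 0.134 = 0.888.
P(D ∩ S) = 0.13·0.106 + 0.05·0.365 + 0.23·0.182 + 0.24·0.101 + 0.02·0.134 = 0.01378 + 0.01825 + 0.04186 + 0.02424 + 0.00268 = 0.10081.
P(D | S) = 0.10081 / 0.888 = 0.113525…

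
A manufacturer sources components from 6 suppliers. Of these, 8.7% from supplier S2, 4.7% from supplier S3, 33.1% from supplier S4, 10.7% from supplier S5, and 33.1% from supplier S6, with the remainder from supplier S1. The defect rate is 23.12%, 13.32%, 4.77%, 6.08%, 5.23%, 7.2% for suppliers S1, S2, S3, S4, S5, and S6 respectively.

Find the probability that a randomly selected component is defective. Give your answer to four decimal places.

P(D) ≈ 0.0858

P(S1) = 1 − (0.087 + 0.047 + 0.331 + 0.107 + 0.331) = 0.097.
Using total probability over the partition,
P(D) = P(D|S1)·P(S1) + P(D|S2)·P(S2) + P(D|S3)·P(S3) + P(D|S4)·P(S4) + P(D|S5)·P(S5) + P(D|S6)·P(S6)
      = 0.2312·0.097 + 0.1332·0.087 + 0.0477·0.047 + 0.0608·0.331 + 0.0523·0.107 + 0.072·0.331
      = 0.0224264 + 0.0115884 + 0.0022419 + 0.0201248 + 0.0055961 + 0.023832 = 0.0858096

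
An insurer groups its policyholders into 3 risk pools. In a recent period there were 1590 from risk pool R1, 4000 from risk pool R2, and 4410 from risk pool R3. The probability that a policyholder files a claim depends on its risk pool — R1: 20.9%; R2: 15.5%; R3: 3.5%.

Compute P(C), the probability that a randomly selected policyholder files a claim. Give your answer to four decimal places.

0.1107

Total: 1590 + 4000 + 4410 = 10000.
P(R1) = 1590/10000 = 0.159. P(R2) = 4000/10000 = 0.4. P(R3) = 4410/10000 = 0.441.
P(C) = P(C|R1)·P(R1) + P(C|R2)·P(R2) + P(C|R3)·P(R3)
      = 0.209·0.159 + 0.155·0.4 + 0.035·0.441
      = 0.033231 + 0.062 + 0.015435 = 0.110666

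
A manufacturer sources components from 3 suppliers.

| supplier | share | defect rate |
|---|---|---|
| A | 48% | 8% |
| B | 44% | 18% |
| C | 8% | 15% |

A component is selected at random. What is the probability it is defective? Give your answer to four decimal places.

P(D) ≈ 0.1296

By the law of total probability,
P(D) = P(D|A)·P(A) + P(D|B)·P(B) + P(D|C)·P(C)
      = 0.08·0.48 + 0.18·0.44 + 0.15·0.08
      = 0.0384 + 0.0792 + 0.012 = 0.1296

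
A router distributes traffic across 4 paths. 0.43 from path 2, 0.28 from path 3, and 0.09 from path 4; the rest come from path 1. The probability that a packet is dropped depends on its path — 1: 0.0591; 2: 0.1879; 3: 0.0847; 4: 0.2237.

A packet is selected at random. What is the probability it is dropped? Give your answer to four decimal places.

P(L) ≈ 0.1365

P(1) = 1 − (0.43 + 0.28 + 0.09) = 0.2.
P(L) = P(L|1)·P(1) + P(L|2)·P(2) + P(L|3)·P(3) + P(L|4)·P(4)
      = 0.0591·0.2 + 0.1879·0.43 + 0.0847·0.28 + 0.2237·0.09
      = 0.01182 + 0.080797 + 0.023716 + 0.020133 = 0.136466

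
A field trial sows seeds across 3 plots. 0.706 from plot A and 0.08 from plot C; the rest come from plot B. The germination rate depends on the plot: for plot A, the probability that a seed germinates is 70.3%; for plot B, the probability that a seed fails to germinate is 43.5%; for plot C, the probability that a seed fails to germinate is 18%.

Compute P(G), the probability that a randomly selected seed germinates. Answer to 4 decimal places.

0.6828

P(B) = 1 − (0.706 + 0.08) = 0.214.
P(G|B) = 1 − 0.435 = 0.565.
P(G|C) = 1 − 0.18 = 0.82.
By the law of total probability,
P(G) = P(G|A)·P(A) + P(G|B)·P(B) + P(G|C)·P(C)
      = 0.703·0.706 + 0.565·0.214 + 0.82·0.08
      = 0.496318 + 0.12091 + 0.0656 = 0.682828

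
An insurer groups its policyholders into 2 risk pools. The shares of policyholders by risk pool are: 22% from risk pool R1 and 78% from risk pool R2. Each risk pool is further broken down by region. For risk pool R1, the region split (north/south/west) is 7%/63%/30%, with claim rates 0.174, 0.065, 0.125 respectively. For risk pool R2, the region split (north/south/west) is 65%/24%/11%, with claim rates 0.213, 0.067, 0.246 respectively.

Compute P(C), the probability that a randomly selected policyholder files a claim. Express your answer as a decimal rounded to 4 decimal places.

P(C|R1) = 0.07·0.174 + 0.63·0.065 + 0.3·0.125 = 0.01218 + 0.04095 + 0.0375 = 0.09063
P(C|R2) = 0.65·0.213 + 0.24·0.067 + 0.11·0.246 = 0.13845 + 0.01608 + 0.02706 = 0.18159
Then overall,
P(C) = 0.22·0.09063 + 0.78·0.18159
      = 0.0199386 + 0.1416402 = 0.1615788

0.1616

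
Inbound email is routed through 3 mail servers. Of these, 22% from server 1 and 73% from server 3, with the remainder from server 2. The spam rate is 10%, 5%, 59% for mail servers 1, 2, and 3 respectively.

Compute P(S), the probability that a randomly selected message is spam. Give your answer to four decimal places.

P(2) = 1 − (0.22 + 0.73) = 0.05.
P(S) = P(S|1)·P(1) + P(S|2)·P(2) + P(S|3)·P(3)
      = 0.1·0.22 + 0.05·0.05 + 0.59·0.73
      = 0.022 + 0.0025 + 0.4307 = 0.4552

P(S) ≈ 0.4552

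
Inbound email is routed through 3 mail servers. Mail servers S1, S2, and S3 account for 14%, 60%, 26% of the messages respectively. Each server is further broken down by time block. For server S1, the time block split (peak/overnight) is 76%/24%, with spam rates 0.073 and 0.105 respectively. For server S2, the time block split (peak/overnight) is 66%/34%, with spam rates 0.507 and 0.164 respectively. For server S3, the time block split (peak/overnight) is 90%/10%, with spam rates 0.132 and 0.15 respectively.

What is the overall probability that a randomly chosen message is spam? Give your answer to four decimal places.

P(S|S1) = 0.76·0.073 + 0.24·0.105 = 0.05548 + 0.0252 = 0.08068
P(S|S2) = 0.66·0.507 + 0.34·0.164 = 0.33462 + 0.05576 = 0.39038
P(S|S3) = 0.9·0.132 + 0.1·0.15 = 0.1188 + 0.015 = 0.1338
Then overall,
P(S) = 0.14·0.08068 + 0.6·0.39038 + 0.26·0.1338
      = 0.0112952 + 0.234228 + 0.034788 = 0.2803112

0.2803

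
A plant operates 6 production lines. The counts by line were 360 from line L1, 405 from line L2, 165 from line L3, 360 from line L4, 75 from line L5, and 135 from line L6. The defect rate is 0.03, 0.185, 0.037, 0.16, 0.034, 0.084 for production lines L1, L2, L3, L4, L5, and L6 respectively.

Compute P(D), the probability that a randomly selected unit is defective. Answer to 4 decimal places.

P(D) ≈ 0.1089

Total: 360 + 405 + 165 + 360 + 75 + 135 = 1500.
P(L1) = 360/1500 = 0.24. P(L2) = 405/1500 = 0.27. P(L3) = 165/1500 = 0.11. P(L4) = 360/1500 = 0.24. P(L5) = 75/1500 = 0.05. P(L6) = 135/1500 = 0.09.
Using total probability over the partition,
P(D) = P(D|L1)·P(L1) + P(D|L2)·P(L2) + P(D|L3)·P(L3) + P(D|L4)·P(L4) + P(D|L5)·P(L5) + P(D|L6)·P(L6)
      = 0.03·0.24 + 0.185·0.27 + 0.037·0.11 + 0.16·0.24 + 0.034·0.05 + 0.084·0.09
      = 0.0072 + 0.04995 + 0.00407 + 0.0384 + 0.0017 + 0.00756 = 0.10888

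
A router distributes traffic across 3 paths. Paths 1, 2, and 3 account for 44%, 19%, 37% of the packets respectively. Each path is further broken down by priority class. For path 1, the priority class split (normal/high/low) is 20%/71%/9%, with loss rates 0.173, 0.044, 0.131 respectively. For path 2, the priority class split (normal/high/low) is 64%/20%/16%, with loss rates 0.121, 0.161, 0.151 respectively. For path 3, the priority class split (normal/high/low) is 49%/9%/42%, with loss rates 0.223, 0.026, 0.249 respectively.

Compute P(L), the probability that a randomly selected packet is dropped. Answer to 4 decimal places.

P(L) ≈ 0.1396

P(L|1) = 0.2·0.173 + 0.71·0.044 + 0.09·0.131 = 0.0346 + 0.03124 + 0.01179 = 0.07763
P(L|2) = 0.64·0.121 + 0.2·0.161 + 0.16·0.151 = 0.07744 + 0.0322 + 0.02416 = 0.1338
P(L|3) = 0.49·0.223 + 0.09·0.026 + 0.42·0.249 = 0.10927 + 0.00234 + 0.10458 = 0.21619
Then overall,
P(L) = 0.44·0.07763 + 0.19·0.1338 + 0.37·0.21619
      = 0.0341572 + 0.025422 + 0.0799903 = 0.1395695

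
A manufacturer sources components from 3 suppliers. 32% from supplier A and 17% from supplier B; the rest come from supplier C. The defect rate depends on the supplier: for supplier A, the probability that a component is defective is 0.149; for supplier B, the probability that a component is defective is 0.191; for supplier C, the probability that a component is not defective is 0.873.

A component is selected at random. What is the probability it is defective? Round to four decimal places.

P(C) = 1 − (0.32 + 0.17) = 0.51.
P(D|C) = 1 − 0.873 = 0.127.
Using total probability over the partition,
P(D) = P(D|A)·P(A) + P(D|B)·P(B) + P(D|C)·P(C)
      = 0.149·0.32 + 0.191·0.17 + 0.127·0.51
      = 0.04768 + 0.03247 + 0.06477 = 0.14492

0.1449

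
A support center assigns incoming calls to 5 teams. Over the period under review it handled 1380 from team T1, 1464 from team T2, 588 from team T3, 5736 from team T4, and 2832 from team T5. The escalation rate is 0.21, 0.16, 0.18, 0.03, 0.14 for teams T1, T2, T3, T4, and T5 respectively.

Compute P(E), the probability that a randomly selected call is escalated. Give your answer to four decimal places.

P(E) ≈ 0.0999

Total: 1380 + 1464 + 588 + 5736 + 2832 = 12000.
P(T1) = 1380/12000 = 0.115. P(T2) = 1464/12000 = 0.122. P(T3) = 588/12000 = 0.049. P(T4) = 5736/12000 = 0.478. P(T5) = 2832/12000 = 0.236.
Summing over the partition,
P(E) = P(E|T1)·P(T1) + P(E|T2)·P(T2) + P(E|T3)·P(T3) + P(E|T4)·P(T4) + P(E|T5)·P(T5)
      = 0.21·0.115 + 0.16·0.122 + 0.18·0.049 + 0.03·0.478 + 0.14·0.236
      = 0.02415 + 0.01952 + 0.00882 + 0.01434 + 0.03304 = 0.09987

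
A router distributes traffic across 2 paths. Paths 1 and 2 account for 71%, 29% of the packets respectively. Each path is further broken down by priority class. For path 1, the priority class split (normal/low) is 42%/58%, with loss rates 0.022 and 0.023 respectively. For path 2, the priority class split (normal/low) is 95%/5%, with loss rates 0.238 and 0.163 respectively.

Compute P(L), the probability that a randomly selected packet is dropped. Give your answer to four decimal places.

0.0840

P(L|1) = 0.42·0.022 + 0.58·0.023 = 0.00924 + 0.01334 = 0.02258
P(L|2) = 0.95·0.238 + 0.05·0.163 = 0.2261 + 0.00815 = 0.23425
By total probability over the outer partition,
P(L) = 0.71·0.02258 + 0.29·0.23425
      = 0.0160318 + 0.0679325 = 0.0839643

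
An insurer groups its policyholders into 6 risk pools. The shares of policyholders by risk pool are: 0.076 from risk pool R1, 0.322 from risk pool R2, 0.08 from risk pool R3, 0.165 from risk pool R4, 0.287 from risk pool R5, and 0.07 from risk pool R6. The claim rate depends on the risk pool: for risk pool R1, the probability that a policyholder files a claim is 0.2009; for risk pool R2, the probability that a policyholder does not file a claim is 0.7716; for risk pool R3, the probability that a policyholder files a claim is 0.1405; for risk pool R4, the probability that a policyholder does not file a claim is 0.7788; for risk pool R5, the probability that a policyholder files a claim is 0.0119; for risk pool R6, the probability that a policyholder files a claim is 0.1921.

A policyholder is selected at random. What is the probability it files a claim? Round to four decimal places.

0.1534

P(C|R2) = 1 − 0.7716 = 0.2284.
P(C|R4) = 1 − 0.7788 = 0.2212.
Using total probability over the partition,
P(C) = P(C|R1)·P(R1) + P(C|R2)·P(R2) + P(C|R3)·P(R3) + P(C|R4)·P(R4) + P(C|R5)·P(R5) + P(C|R6)·P(R6)
      = 0.2009·0.076 + 0.2284·0.322 + 0.1405·0.08 + 0.2212·0.165 + 0.0119·0.287 + 0.1921·0.07
      = 0.0152684 + 0.0735448 + 0.01124 + 0.036498 + 0.0034153 + 0.013447 = 0.1534135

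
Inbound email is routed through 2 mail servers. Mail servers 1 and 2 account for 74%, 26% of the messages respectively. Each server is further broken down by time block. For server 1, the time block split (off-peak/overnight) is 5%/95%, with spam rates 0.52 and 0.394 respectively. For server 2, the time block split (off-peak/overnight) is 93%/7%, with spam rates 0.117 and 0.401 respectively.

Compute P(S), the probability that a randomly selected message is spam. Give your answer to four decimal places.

P(S|1) = 0.05·0.52 + 0.95·0.394 = 0.026 + 0.3743 = 0.4003
P(S|2) = 0.93·0.117 + 0.07·0.401 = 0.10881 + 0.02807 = 0.13688
Then overall,
P(S) = 0.74·0.4003 + 0.26·0.13688
      = 0.296222 + 0.0355888 = 0.3318108

P(S) ≈ 0.3318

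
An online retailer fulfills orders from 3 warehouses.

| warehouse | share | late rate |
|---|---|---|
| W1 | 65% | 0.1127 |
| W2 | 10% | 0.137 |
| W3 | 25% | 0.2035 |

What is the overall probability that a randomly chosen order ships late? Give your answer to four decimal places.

P(L) = P(L|W1)·P(W1) + P(L|W2)·P(W2) + P(L|W3)·P(W3)
      = 0.1127·0.65 + 0.137·0.1 + 0.2035·0.25
      = 0.073255 + 0.0137 + 0.050875 = 0.13783

0.1378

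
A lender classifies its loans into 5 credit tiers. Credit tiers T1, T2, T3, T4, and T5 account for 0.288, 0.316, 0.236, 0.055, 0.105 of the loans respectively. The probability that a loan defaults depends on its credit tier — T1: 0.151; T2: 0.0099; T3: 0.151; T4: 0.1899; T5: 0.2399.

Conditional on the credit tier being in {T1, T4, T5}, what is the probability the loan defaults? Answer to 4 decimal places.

P(D|S) ≈ 0.1766

Let S = {T1, T4, T5}.
P(S) = 0.288 + 0.055 + 0.105 = 0.448.
P(D ∩ S) = 0.151·0.288 + 0.1899·0.055 + 0.2399·0.105 = 0.043488 + 0.0104445 + 0.0251895 = 0.079122.
P(D | S) = 0.079122 / 0.448 = 0.176612…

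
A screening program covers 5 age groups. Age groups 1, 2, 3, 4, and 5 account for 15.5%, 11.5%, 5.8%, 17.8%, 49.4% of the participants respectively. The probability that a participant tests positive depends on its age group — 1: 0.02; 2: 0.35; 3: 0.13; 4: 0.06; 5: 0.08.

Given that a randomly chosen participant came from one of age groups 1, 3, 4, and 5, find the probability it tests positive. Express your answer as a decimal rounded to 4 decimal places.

0.0687

Let S = {1, 3, 4, 5}.
P(S) = 0.155 + 0.058 + 0.178 + 0.494 = 0.885.
P(T ∩ S) = 0.02·0.155 + 0.13·0.058 + 0.06·0.178 + 0.08·0.494 = 0.0031 + 0.00754 + 0.01068 + 0.03952 = 0.06084.
P(T | S) = 0.06084 / 0.885 = 0.068746…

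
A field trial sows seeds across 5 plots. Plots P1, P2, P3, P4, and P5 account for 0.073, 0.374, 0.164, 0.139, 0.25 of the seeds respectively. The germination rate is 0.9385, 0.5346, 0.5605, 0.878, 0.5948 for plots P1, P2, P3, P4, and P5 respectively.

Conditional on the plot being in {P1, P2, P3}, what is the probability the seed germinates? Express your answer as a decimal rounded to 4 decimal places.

Let S = {P1, P2, P3}.
P(S) = 0.073 + 0.374 + 0.164 = 0.611.
P(G ∩ S) = 0.9385·0.073 + 0.5346·0.374 + 0.5605·0.164 = 0.0685105 + 0.1999404 + 0.091922 = 0.3603729.
P(G | S) = 0.3603729 / 0.611 = 0.589808…

P(G|S) ≈ 0.5898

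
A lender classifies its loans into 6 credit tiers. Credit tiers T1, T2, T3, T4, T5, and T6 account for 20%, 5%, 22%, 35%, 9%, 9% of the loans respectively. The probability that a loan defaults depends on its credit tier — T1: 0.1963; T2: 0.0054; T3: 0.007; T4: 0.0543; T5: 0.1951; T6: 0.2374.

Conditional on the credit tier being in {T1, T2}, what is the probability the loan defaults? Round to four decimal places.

Let S = {T1, T2}.
P(S) = 0.2 + 0.05 = 0.25.
P(D ∩ S) = 0.1963·0.2 + 0.0054·0.05 = 0.03926 + 0.00027 = 0.03953.
P(D | S) = 0.03953 / 0.25 = 0.158120…

P(D|S) ≈ 0.1581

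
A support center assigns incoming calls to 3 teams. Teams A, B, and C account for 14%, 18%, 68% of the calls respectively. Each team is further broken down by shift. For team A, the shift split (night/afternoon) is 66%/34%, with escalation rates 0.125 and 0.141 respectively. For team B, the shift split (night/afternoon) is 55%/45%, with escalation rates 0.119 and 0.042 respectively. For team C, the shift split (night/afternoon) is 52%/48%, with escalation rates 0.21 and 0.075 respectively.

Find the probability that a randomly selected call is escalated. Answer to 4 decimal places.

P(E|A) = 0.66·0.125 + 0.34·0.141 = 0.0825 + 0.04794 = 0.13044
P(E|B) = 0.55·0.119 + 0.45·0.042 = 0.06545 + 0.0189 = 0.08435
P(E|C) = 0.52·0.21 + 0.48·0.075 = 0.1092 + 0.036 = 0.1452
Then overall,
P(E) = 0.14·0.13044 + 0.18·0.08435 + 0.68·0.1452
      = 0.0182616 + 0.015183 + 0.098736 = 0.1321806

0.1322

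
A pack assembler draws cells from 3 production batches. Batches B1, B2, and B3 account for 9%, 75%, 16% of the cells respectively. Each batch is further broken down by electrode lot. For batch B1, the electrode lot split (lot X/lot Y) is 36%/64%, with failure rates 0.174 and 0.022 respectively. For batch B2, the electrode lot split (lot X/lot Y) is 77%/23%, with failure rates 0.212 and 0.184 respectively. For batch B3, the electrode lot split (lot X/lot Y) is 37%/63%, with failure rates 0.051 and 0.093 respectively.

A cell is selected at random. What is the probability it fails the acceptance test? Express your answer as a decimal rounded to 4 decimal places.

P(F) ≈ 0.1735

P(F|B1) = 0.36·0.174 + 0.64·0.022 = 0.06264 + 0.01408 = 0.07672
P(F|B2) = 0.77·0.212 + 0.23·0.184 = 0.16324 + 0.04232 = 0.20556
P(F|B3) = 0.37·0.051 + 0.63·0.093 = 0.01887 + 0.05859 = 0.07746
By total probability over the outer partition,
P(F) = 0.09·0.07672 + 0.75·0.20556 + 0.16·0.07746
      = 0.0069048 + 0.15417 + 0.0123936 = 0.1734684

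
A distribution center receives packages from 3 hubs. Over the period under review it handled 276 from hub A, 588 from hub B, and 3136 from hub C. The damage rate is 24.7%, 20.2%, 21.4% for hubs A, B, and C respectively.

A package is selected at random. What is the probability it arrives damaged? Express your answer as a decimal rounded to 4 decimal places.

P(D) ≈ 0.2145

Total: 276 + 588 + 3136 = 4000.
P(A) = 276/4000 = 0.069. P(B) = 588/4000 = 0.147. P(C) = 3136/4000 = 0.784.
Using total probability over the partition,
P(D) = P(D|A)·P(A) + P(D|B)·P(B) + P(D|C)·P(C)
      = 0.247·0.069 + 0.202·0.147 + 0.214·0.784
      = 0.017043 + 0.029694 + 0.167776 = 0.214513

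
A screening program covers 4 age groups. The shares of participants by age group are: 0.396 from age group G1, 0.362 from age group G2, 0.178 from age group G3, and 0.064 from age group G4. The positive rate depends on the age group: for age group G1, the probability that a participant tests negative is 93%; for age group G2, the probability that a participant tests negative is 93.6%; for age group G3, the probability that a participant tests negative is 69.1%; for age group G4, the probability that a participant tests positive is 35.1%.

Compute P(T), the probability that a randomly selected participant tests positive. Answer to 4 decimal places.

0.1284

P(T|G1) = 1 − 0.93 = 0.07.
P(T|G2) = 1 − 0.936 = 0.064.
P(T|G3) = 1 − 0.691 = 0.309.
Using total probability over the partition,
P(T) = P(T|G1)·P(G1) + P(T|G2)·P(G2) + P(T|G3)·P(G3) + P(T|G4)·P(G4)
      = 0.07·0.396 + 0.064·0.362 + 0.309·0.178 + 0.351·0.064
      = 0.02772 + 0.023168 + 0.055002 + 0.022464 = 0.128354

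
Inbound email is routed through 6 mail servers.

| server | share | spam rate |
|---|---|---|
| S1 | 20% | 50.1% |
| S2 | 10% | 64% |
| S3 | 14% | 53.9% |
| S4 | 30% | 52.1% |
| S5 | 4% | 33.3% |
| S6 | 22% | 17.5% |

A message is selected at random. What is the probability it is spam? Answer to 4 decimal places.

0.4478

P(S) = P(S|S1)·P(S1) + P(S|S2)·P(S2) + P(S|S3)·P(S3) + P(S|S4)·P(S4) + P(S|S5)·P(S5) + P(S|S6)·P(S6)
      = 0.501·0.2 + 0.64·0.1 + 0.539·0.14 + 0.521·0.3 + 0.333·0.04 + 0.175·0.22
      = 0.1002 + 0.064 + 0.07546 + 0.1563 + 0.01332 + 0.0385 = 0.44778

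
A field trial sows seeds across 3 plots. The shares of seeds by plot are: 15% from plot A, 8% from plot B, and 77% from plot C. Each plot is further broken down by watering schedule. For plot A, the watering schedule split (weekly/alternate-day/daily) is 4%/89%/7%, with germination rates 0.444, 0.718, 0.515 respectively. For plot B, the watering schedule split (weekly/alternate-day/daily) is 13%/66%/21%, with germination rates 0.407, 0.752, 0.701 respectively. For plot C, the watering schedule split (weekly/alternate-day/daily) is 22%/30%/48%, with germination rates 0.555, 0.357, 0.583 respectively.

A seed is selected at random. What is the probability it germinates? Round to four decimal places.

0.5516

P(G|A) = 0.04·0.444 + 0.89·0.718 + 0.07·0.515 = 0.01776 + 0.63902 + 0.03605 = 0.69283
P(G|B) = 0.13·0.407 + 0.66·0.752 + 0.21·0.701 = 0.05291 + 0.49632 + 0.14721 = 0.69644
P(G|C) = 0.22·0.555 + 0.3·0.357 + 0.48·0.583 = 0.1221 + 0.1071 + 0.27984 = 0.50904
Then overall,
P(G) = 0.15·0.69283 + 0.08·0.69644 + 0.77·0.50904
      = 0.1039245 + 0.0557152 + 0.3919608 = 0.5516005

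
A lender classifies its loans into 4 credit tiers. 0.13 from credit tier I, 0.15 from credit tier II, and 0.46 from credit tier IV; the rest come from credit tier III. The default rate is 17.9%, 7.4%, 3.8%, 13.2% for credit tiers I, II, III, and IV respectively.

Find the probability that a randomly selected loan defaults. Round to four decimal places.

P(III) = 1 − (0.13 + 0.15 + 0.46) = 0.26.
By the law of total probability,
P(D) = P(D|I)·P(I) + P(D|II)·P(II) + P(D|III)·P(III) + P(D|IV)·P(IV)
      = 0.179·0.13 + 0.074·0.15 + 0.038·0.26 + 0.132·0.46
      = 0.02327 + 0.0111 + 0.00988 + 0.06072 = 0.10497

P(D) ≈ 0.1050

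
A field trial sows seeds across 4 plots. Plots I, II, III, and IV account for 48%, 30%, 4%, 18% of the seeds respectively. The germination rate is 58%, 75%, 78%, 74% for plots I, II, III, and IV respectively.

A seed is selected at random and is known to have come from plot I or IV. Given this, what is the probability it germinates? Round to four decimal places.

P(G|S) ≈ 0.6236

Let S = {I, IV}.
P(S) = 0.48 + 0.18 = 0.66.
P(G ∩ S) = 0.58·0.48 + 0.74·0.18 = 0.2784 + 0.1332 = 0.4116.
P(G | S) = 0.4116 / 0.66 = 0.623636…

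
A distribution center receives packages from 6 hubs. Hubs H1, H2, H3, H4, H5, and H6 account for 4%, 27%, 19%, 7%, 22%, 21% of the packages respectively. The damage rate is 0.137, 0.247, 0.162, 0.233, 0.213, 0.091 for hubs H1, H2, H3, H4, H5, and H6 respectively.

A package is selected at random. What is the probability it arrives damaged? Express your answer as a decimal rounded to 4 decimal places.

P(D) ≈ 0.1852

P(D) = P(D|H1)·P(H1) + P(D|H2)·P(H2) + P(D|H3)·P(H3) + P(D|H4)·P(H4) + P(D|H5)·P(H5) + P(D|H6)·P(H6)
      = 0.137·0.04 + 0.247·0.27 + 0.162·0.19 + 0.233·0.07 + 0.213·0.22 + 0.091·0.21
      = 0.00548 + 0.06669 + 0.03078 + 0.01631 + 0.04686 + 0.01911 = 0.18523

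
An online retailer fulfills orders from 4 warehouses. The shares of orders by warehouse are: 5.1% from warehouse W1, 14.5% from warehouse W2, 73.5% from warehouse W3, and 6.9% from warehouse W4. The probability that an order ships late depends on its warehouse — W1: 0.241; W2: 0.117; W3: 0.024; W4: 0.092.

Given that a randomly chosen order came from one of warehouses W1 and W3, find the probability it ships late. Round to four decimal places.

P(L|S) ≈ 0.0381

Let S = {W1, W3}.
P(S) = 0.051 + 0.735 = 0.786.
P(L ∩ S) = 0.241·0.051 + 0.024·0.735 = 0.012291 + 0.01764 = 0.029931.
P(L | S) = 0.029931 / 0.786 = 0.038080…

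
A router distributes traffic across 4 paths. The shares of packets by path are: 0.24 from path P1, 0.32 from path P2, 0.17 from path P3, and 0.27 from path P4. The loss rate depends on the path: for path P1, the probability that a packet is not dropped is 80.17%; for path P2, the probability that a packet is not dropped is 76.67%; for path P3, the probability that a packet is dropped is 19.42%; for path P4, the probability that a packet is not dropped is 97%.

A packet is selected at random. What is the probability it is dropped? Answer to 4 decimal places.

P(L|P1) = 1 − 0.8017 = 0.1983.
P(L|P2) = 1 − 0.7667 = 0.2333.
P(L|P4) = 1 − 0.97 = 0.03.
P(L) = P(L|P1)·P(P1) + P(L|P2)·P(P2) + P(L|P3)·P(P3) + P(L|P4)·P(P4)
      = 0.1983·0.24 + 0.2333·0.32 + 0.1942·0.17 + 0.03·0.27
      = 0.047592 + 0.074656 + 0.033014 + 0.0081 = 0.163362

P(L) ≈ 0.1634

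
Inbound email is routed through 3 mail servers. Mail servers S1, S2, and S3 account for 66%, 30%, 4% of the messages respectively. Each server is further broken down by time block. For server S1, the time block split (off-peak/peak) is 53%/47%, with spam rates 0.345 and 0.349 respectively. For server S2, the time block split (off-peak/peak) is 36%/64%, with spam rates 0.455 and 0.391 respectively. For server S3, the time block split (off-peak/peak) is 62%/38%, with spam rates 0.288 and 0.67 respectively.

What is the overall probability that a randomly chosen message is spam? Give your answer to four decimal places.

P(S|S1) = 0.53·0.345 + 0.47·0.349 = 0.18285 + 0.16403 = 0.34688
P(S|S2) = 0.36·0.455 + 0.64·0.391 = 0.1638 + 0.25024 = 0.41404
P(S|S3) = 0.62·0.288 + 0.38·0.67 = 0.17856 + 0.2546 = 0.43316
Then overall,
P(S) = 0.66·0.34688 + 0.3·0.41404 + 0.04·0.43316
      = 0.2289408 + 0.124212 + 0.0173264 = 0.3704792

0.3705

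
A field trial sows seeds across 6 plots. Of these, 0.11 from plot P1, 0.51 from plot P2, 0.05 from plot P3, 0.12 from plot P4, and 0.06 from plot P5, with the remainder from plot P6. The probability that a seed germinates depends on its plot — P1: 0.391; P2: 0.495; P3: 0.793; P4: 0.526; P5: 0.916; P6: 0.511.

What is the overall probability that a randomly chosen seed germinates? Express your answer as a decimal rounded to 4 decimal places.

P(P6) = 1 − (0.11 + 0.51 + 0.05 + 0.12 + 0.06) = 0.15.
By the law of total probability,
P(G) = P(G|P1)·P(P1) + P(G|P2)·P(P2) + P(G|P3)·P(P3) + P(G|P4)·P(P4) + P(G|P5)·P(P5) + P(G|P6)·P(P6)
      = 0.391·0.11 + 0.495·0.51 + 0.793·0.05 + 0.526·0.12 + 0.916·0.06 + 0.511·0.15
      = 0.04301 + 0.25245 + 0.03965 + 0.06312 + 0.05496 + 0.07665 = 0.52984

P(G) ≈ 0.5298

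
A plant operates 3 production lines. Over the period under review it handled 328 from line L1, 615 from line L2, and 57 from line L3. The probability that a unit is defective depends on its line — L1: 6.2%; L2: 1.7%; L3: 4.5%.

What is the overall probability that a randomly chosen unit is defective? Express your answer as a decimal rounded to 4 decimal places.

P(D) ≈ 0.0334

Total: 328 + 615 + 57 = 1000.
P(L1) = 328/1000 = 0.328. P(L2) = 615/1000 = 0.615. P(L3) = 57/1000 = 0.057.
P(D) = P(D|L1)·P(L1) + P(D|L2)·P(L2) + P(D|L3)·P(L3)
      = 0.062·0.328 + 0.017·0.615 + 0.045·0.057
      = 0.020336 + 0.010455 + 0.002565 = 0.033356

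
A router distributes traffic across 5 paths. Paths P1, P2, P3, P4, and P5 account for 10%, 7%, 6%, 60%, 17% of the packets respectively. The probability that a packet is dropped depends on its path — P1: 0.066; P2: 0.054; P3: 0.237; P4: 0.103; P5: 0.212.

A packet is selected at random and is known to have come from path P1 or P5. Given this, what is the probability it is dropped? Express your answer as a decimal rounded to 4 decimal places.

P(L|S) ≈ 0.1579

Let S = {P1, P5}.
P(S) = 0.1 + 0.17 = 0.27.
P(L ∩ S) = 0.066·0.1 + 0.212·0.17 = 0.0066 + 0.03604 = 0.04264.
P(L | S) = 0.04264 / 0.27 = 0.157926…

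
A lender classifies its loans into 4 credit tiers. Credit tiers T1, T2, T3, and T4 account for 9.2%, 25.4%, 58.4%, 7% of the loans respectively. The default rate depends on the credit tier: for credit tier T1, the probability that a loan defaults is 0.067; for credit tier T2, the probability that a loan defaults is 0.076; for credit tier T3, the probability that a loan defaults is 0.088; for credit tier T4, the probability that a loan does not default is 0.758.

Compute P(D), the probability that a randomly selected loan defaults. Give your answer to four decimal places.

P(D) ≈ 0.0938

P(D|T4) = 1 − 0.758 = 0.242.
Using total probability over the partition,
P(D) = P(D|T1)·P(T1) + P(D|T2)·P(T2) + P(D|T3)·P(T3) + P(D|T4)·P(T4)
      = 0.067·0.092 + 0.076·0.254 + 0.088·0.584 + 0.242·0.07
      = 0.006164 + 0.019304 + 0.051392 + 0.01694 = 0.0938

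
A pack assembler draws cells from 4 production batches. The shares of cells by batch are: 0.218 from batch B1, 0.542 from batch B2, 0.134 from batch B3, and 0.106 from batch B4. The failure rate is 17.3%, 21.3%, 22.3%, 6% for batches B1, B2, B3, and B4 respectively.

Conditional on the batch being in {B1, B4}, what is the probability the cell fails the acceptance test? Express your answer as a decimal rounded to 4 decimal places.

Let S = {B1, B4}.
P(S) = 0.218 + 0.106 = 0.324.
P(F ∩ S) = 0.173·0.218 + 0.06·0.106 = 0.037714 + 0.00636 = 0.044074.
P(F | S) = 0.044074 / 0.324 = 0.136031…

P(F|S) ≈ 0.1360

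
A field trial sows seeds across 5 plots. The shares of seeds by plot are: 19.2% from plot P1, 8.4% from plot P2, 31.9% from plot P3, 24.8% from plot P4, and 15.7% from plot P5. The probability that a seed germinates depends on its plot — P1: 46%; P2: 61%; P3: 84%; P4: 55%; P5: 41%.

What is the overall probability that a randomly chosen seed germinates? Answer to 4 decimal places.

P(G) ≈ 0.6083

P(G) = P(G|P1)·P(P1) + P(G|P2)·P(P2) + P(G|P3)·P(P3) + P(G|P4)·P(P4) + P(G|P5)·P(P5)
      = 0.46·0.192 + 0.61·0.084 + 0.84·0.319 + 0.55·0.248 + 0.41·0.157
      = 0.08832 + 0.05124 + 0.26796 + 0.1364 + 0.06437 = 0.60829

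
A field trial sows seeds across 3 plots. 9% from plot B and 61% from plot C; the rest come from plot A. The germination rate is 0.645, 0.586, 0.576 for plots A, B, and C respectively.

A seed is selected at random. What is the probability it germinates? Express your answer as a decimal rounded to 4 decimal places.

P(A) = 1 − (0.09 + 0.61) = 0.3.
By the law of total probability,
P(G) = P(G|A)·P(A) + P(G|B)·P(B) + P(G|C)·P(C)
      = 0.645·0.3 + 0.586·0.09 + 0.576·0.61
      = 0.1935 + 0.05274 + 0.35136 = 0.5976

P(G) ≈ 0.5976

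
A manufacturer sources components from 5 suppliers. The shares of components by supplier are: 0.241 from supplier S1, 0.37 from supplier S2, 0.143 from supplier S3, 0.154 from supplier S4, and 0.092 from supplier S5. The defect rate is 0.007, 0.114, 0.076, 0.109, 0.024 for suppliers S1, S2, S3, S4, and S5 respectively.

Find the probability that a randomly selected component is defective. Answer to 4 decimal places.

Summing over the partition,
P(D) = P(D|S1)·P(S1) + P(D|S2)·P(S2) + P(D|S3)·P(S3) + P(D|S4)·P(S4) + P(D|S5)·P(S5)
      = 0.007·0.241 + 0.114·0.37 + 0.076·0.143 + 0.109·0.154 + 0.024·0.092
      = 0.001687 + 0.04218 + 0.010868 + 0.016786 + 0.002208 = 0.073729

P(D) ≈ 0.0737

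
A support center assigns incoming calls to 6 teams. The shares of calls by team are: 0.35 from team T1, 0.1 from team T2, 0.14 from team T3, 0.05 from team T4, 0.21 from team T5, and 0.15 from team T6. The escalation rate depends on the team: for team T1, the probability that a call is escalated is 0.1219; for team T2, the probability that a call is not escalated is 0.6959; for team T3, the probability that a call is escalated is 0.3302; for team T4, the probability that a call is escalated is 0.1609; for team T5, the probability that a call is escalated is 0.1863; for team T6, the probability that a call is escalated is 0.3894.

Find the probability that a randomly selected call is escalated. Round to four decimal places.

P(E|T2) = 1 − 0.6959 = 0.3041.
P(E) = P(E|T1)·P(T1) + P(E|T2)·P(T2) + P(E|T3)·P(T3) + P(E|T4)·P(T4) + P(E|T5)·P(T5) + P(E|T6)·P(T6)
      = 0.1219·0.35 + 0.3041·0.1 + 0.3302·0.14 + 0.1609·0.05 + 0.1863·0.21 + 0.3894·0.15
      = 0.042665 + 0.03041 + 0.046228 + 0.008045 + 0.039123 + 0.05841 = 0.224881

P(E) ≈ 0.2249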